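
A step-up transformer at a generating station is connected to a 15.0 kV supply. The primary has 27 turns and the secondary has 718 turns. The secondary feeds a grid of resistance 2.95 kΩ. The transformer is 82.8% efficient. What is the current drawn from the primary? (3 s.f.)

I_p ≈ 4340 A

V_s = 15000 × 718/27 = 398890 V.
I_s = V_s/R = 398890/2950 = 135.22 A.
P_out = V_s I_s = 398890 × 135.22 = 5.3936×10^7 W.
P_in = P_out/η = 5.3936×10^7/0.828 = 6.5141×10^7 W.
I_p = P_in/V_p = 6.5141×10^7/15000 = 4340 A.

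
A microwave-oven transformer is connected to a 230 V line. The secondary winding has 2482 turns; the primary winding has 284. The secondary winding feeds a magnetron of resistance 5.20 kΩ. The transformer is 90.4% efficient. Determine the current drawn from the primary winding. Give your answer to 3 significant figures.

I_p ≈ 3.74 A

V_s = 230 × 2482/284 = 2010.1 V.
I_s = V_s/R = 2010.1/5200 = 0.38655 A.
P_out = V_s I_s = 2010.1 × 0.38655 = 777.00 W.
P_in = P_out/η = 777.00/0.904 = 859.51 W.
I_p = P_in/V_p = 859.51/230 = 3.74 A.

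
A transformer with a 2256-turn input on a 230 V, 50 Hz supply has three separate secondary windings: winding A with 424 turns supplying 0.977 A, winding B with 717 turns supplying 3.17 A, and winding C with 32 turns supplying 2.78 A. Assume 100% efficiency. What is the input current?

V_A = 230 × 424/2256 = 43.227 V; V_B = 230 × 717/2256 = 73.098 V; V_C = 230 × 32/2256 = 3.2624 V.
P_out = V_A I_A + V_B I_B + V_C I_C = 43.227×0.977 + 73.098×3.17 + 3.2624×2.78 = 42.233 + 231.72 + 9.0695 = 283.02 W.
Ideal ⇒ P_in = P_out, so I_in = P_out/V_in = 283.02/230 = 1.23 A.

I_in ≈ 1.23 A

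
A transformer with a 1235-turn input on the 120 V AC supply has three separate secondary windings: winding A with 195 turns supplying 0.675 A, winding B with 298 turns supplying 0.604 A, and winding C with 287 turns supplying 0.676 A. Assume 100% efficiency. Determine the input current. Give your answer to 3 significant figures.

V_A = 120 × 195/1235 = 18.947 V; V_B = 120 × 298/1235 = 28.955 V; V_C = 120 × 287/1235 = 27.887 V.
P_out = V_A I_A + V_B I_B + V_C I_C = 18.947×0.675 + 28.955×0.604 + 27.887×0.676 = 12.789 + 17.489 + 18.851 = 49.130 W.
Ideal ⇒ P_in = P_out, so I_in = P_out/V_in = 49.130/120 = 0.409 A.

I_in ≈ 0.409 A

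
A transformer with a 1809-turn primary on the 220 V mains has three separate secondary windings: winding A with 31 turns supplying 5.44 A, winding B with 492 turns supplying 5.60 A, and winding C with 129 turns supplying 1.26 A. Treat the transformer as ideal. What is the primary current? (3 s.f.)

I_p ≈ 1.71 A

V_A = 220 × 31/1809 = 3.7700 V; V_B = 220 × 492/1809 = 59.834 V; V_C = 220 × 129/1809 = 15.688 V.
P_out = V_A I_A + V_B I_B + V_C I_C = 3.7700×5.44 + 59.834×5.60 + 15.688×1.26 = 20.509 + 335.07 + 19.767 = 375.35 W.
Ideal ⇒ P_in = P_out, so I_p = P_out/V_p = 375.35/220 = 1.71 A.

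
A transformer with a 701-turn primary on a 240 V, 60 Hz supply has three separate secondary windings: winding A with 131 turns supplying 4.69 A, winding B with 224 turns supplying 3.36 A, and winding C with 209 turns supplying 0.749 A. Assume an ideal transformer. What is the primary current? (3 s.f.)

I_p ≈ 2.17 A

V_A = 240 × 131/701 = 44.850 V; V_B = 240 × 224/701 = 76.690 V; V_C = 240 × 209/701 = 71.555 V.
P_out = V_A I_A + V_B I_B + V_C I_C = 44.850×4.69 + 76.690×3.36 + 71.555×0.749 = 210.35 + 257.68 + 53.595 = 521.62 W.
Ideal ⇒ P_in = P_out, so I_p = P_out/V_p = 521.62/240 = 2.17 A.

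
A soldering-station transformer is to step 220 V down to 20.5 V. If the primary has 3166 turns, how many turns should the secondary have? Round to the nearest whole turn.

N_s = 295 turns

N_s/N_p = V_s/V_p, so N_s = 3166 × 20.5/220 = 295.0 ≈ 295 turns.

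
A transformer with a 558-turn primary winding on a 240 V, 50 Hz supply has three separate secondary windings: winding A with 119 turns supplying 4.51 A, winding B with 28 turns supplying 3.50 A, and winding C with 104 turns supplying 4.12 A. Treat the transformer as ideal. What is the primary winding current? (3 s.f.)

V_A = 240 × 119/558 = 51.183 V; V_B = 240 × 28/558 = 12.043 V; V_C = 240 × 104/558 = 44.731 V.
P_out = V_A I_A + V_B I_B + V_C I_C = 51.183×4.51 + 12.043×3.50 + 44.731×4.12 = 230.83 + 42.151 + 184.29 = 457.28 W.
Ideal ⇒ P_in = P_out, so I_p = P_out/V_p = 457.28/240 = 1.91 A.

I_p ≈ 1.91 A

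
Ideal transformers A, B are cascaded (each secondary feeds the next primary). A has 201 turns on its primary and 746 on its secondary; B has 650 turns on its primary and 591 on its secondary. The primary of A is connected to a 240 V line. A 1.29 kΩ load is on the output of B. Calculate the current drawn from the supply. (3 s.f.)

I_supply ≈ 2.12 A

After A: V = 240.00 × 746/201 = 890.75 V.
After B: V = 890.75 × 591/650 = 809.89 V.
I_load = 809.89/1290 = 0.62782 A, so P_out = 809.89 × 0.62782 = 508.47 W.
All ideal ⇒ P_in = P_out, so I_supply = 508.47/240 = 2.12 A.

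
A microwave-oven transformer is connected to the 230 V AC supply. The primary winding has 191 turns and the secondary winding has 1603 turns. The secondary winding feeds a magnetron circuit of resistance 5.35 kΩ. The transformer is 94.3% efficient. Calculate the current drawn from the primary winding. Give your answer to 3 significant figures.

V_s = 230 × 1603/191 = 1930.3 V.
I_s = V_s/R = 1930.3/5350 = 0.36081 A.
P_out = V_s I_s = 1930.3 × 0.36081 = 696.47 W.
P_in = P_out/η = 696.47/0.943 = 738.57 W.
I_p = P_in/V_p = 738.57/230 = 3.21 A.

I_p ≈ 3.21 A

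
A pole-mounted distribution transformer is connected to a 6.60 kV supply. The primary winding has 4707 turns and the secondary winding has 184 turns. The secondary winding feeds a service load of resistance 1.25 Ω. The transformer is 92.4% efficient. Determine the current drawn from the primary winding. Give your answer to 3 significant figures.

I_p ≈ 8.73 A

V_s = 6600 × 184/4707 = 258.00 V.
I_s = V_s/R = 258.00/1.25 = 206.40 A.
P_out = V_s I_s = 258.00 × 206.40 = 53251 W.
P_in = P_out/η = 53251/0.924 = 57631 W.
I_p = P_in/V_p = 57631/6600 = 8.73 A.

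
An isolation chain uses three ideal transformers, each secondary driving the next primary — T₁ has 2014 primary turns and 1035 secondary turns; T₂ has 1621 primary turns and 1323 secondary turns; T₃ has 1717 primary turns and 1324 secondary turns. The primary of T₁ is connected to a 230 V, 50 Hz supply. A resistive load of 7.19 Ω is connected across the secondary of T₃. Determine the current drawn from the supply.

I_supply ≈ 3.35 A

Secondary of T₁: V = 230.00 × 1035/2014 = 118.20 V.
Secondary of T₂: V = 118.20 × 1323/1621 = 96.469 V.
Secondary of T₃: V = 96.469 × 1324/1717 = 74.388 V.
I_load = 74.388/7.19 = 10.346 A, so P_out = 74.388 × 10.346 = 769.62 W.
All ideal ⇒ P_in = P_out, so I_supply = 769.62/230 = 3.35 A.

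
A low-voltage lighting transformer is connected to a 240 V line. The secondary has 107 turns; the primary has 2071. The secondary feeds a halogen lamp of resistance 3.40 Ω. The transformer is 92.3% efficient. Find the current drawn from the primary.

V_s = 240 × 107/2071 = 12.400 V.
I_s = V_s/R = 12.400/3.40 = 3.6470 A.
P_out = V_s I_s = 12.400 × 3.6470 = 45.222 W.
P_in = P_out/η = 45.222/0.923 = 48.995 W.
I_p = P_in/V_p = 48.995/240 = 0.204 A.

I_p ≈ 0.204 A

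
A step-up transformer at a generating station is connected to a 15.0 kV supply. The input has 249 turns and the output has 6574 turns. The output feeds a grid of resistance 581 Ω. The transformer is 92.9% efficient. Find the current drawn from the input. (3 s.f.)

V_out = 15000 × 6574/249 = 396020 V.
I_out = V_out/R = 396020/581 = 681.62 A.
P_out = V_out I_out = 396020 × 681.62 = 2.6994×10^8 W.
P_in = P_out/η = 2.6994×10^8/0.929 = 2.9057×10^8 W.
I_in = P_in/V_in = 2.9057×10^8/15000 = 19400 A.

I_in ≈ 19400 A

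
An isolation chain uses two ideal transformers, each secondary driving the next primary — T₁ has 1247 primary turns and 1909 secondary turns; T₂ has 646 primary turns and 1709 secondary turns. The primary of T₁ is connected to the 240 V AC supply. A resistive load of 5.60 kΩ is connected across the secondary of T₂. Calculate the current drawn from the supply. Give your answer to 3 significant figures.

I_supply ≈ 0.703 A

After T₁: V = 240.00 × 1909/1247 = 367.41 V.
After T₂: V = 367.41 × 1709/646 = 971.99 V.
I_load = 971.99/5600 = 0.17357 A, so P_out = 971.99 × 0.17357 = 168.71 W.
All ideal ⇒ P_in = P_out, so I_supply = 168.71/240 = 0.703 A.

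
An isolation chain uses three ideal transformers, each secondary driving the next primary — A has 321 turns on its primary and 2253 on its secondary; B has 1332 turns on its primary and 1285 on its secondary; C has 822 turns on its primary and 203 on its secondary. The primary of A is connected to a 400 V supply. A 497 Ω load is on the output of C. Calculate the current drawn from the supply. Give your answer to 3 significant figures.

Secondary of A: V = 400.00 × 2253/321 = 2807.5 V.
Secondary of B: V = 2807.5 × 1285/1332 = 2708.4 V.
Secondary of C: V = 2708.4 × 203/822 = 668.87 V.
I_load = 668.87/497 = 1.3458 A, so P_out = 668.87 × 1.3458 = 900.17 W.
All ideal ⇒ P_in = P_out, so I_supply = 900.17/400 = 2.25 A.

I_supply ≈ 2.25 A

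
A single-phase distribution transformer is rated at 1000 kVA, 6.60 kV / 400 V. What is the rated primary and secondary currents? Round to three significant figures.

I_p ≈ 152 A, I_s ≈ 2500 A

I_p = S/V_p = 1000000/6600 = 152 A.
I_s = S/V_s = 1000000/400 = 2500 A.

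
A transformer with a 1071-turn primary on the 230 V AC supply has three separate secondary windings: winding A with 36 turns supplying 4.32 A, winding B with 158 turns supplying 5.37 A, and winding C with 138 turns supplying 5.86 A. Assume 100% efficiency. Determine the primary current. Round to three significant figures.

I_p ≈ 1.69 A

V_A = 230 × 36/1071 = 7.7311 V; V_B = 230 × 158/1071 = 33.931 V; V_C = 230 × 138/1071 = 29.636 V.
P_out = V_A I_A + V_B I_B + V_C I_C = 7.7311×4.32 + 33.931×5.37 + 29.636×5.86 = 33.398 + 182.21 + 173.67 = 389.27 W.
Ideal ⇒ P_in = P_out, so I_p = P_out/V_p = 389.27/230 = 1.69 A.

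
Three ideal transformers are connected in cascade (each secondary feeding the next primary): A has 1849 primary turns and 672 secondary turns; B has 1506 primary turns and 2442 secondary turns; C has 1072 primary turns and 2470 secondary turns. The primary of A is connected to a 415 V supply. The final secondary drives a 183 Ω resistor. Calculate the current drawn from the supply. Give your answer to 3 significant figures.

Secondary of A: V = 415.00 × 672/1849 = 150.83 V.
Secondary of B: V = 150.83 × 2442/1506 = 244.57 V.
Secondary of C: V = 244.57 × 2470/1072 = 563.51 V.
I_load = 563.51/183 = 3.0793 A, so P_out = 563.51 × 3.0793 = 1735.2 W.
All ideal ⇒ P_in = P_out, so I_supply = 1735.2/415 = 4.18 A.

I_supply ≈ 4.18 A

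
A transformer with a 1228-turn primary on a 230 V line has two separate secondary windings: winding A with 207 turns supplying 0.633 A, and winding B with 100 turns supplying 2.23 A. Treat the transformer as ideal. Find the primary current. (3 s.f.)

I_p ≈ 0.288 A

V_A = 230 × 207/1228 = 38.770 V; V_B = 230 × 100/1228 = 18.730 V.
P_out = V_A I_A + V_B I_B = 38.770×0.633 + 18.730×2.23 = 24.542 + 41.767 = 66.309 W.
Ideal ⇒ P_in = P_out, so I_p = P_out/V_p = 66.309/230 = 0.288 A.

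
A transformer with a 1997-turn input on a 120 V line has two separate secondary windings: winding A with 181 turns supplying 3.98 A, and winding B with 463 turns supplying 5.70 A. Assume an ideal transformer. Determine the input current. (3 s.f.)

V_A = 120 × 181/1997 = 10.876 V; V_B = 120 × 463/1997 = 27.822 V.
P_out = V_A I_A + V_B I_B = 10.876×3.98 + 27.822×5.70 = 43.288 + 158.58 = 201.87 W.
Ideal ⇒ P_in = P_out, so I_in = P_out/V_in = 201.87/120 = 1.68 A.

I_in ≈ 1.68 A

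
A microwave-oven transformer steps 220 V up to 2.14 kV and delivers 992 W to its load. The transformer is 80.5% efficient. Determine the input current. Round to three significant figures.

P_in = P_out/η = 992/0.805 = 1232.3 W.
I_in = P_in/V_in = 1232.3/220 = 5.60 A.

I_in ≈ 5.60 A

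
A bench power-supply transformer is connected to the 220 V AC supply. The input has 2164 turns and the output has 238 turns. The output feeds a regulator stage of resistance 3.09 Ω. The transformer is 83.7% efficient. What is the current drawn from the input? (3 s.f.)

V_out = 220 × 238/2164 = 24.196 V.
I_out = V_out/R = 24.196/3.09 = 7.8304 A.
P_out = V_out I_out = 24.196 × 7.8304 = 189.46 W.
P_in = P_out/η = 189.46/0.837 = 226.36 W.
I_in = P_in/V_in = 226.36/220 = 1.03 A.

I_in ≈ 1.03 A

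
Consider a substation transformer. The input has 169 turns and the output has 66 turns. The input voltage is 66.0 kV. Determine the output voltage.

V_out ≈ 25800 V

V_out/V_in = N_out/N_in, so V_out = 66000 × 66/169 = 25800 V.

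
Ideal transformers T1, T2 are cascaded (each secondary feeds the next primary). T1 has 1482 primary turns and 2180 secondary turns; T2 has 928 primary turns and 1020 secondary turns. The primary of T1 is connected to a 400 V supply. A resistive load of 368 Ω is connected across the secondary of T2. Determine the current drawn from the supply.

I_supply ≈ 2.84 A

After T1: V = 400.00 × 2180/1482 = 588.39 V.
After T2: V = 588.39 × 1020/928 = 646.73 V.
I_load = 646.73/368 = 1.7574 A, so P_out = 646.73 × 1.7574 = 1136.6 W.
All ideal ⇒ P_in = P_out, so I_supply = 1136.6/400 = 2.84 A.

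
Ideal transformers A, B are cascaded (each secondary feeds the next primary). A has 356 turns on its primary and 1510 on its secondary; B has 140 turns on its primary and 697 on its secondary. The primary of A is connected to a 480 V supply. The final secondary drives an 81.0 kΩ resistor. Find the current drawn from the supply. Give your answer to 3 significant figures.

I_supply ≈ 2.64 A

Secondary of A: V = 480.00 × 1510/356 = 2036.0 V.
Secondary of B: V = 2036.0 × 697/140 = 10136 V.
I_load = 10136/81000 = 0.12514 A, so P_out = 10136 × 0.12514 = 1268.4 W.
All ideal ⇒ P_in = P_out, so I_supply = 1268.4/480 = 2.64 A.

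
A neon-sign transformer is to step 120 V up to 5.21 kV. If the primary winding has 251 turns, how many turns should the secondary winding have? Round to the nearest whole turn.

N_s/N_p = V_s/V_p, so N_s = 251 × 5210/120 = 10897.6 ≈ 10898 turns.

N_s = 10898 turns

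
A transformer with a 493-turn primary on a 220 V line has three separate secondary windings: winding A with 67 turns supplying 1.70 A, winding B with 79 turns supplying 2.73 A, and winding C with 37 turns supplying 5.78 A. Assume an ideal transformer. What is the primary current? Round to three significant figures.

I_p ≈ 1.10 A

V_A = 220 × 67/493 = 29.899 V; V_B = 220 × 79/493 = 35.254 V; V_C = 220 × 37/493 = 16.511 V.
P_out = V_A I_A + V_B I_B + V_C I_C = 29.899×1.70 + 35.254×2.73 + 16.511×5.78 = 50.828 + 96.242 + 95.434 = 242.50 W.
Ideal ⇒ P_in = P_out, so I_p = P_out/V_p = 242.50/220 = 1.10 A.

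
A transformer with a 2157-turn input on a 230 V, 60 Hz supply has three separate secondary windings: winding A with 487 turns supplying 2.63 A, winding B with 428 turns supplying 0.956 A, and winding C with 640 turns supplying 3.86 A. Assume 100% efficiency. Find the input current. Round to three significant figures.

V_A = 230 × 487/2157 = 51.929 V; V_B = 230 × 428/2157 = 45.637 V; V_C = 230 × 640/2157 = 68.243 V.
P_out = V_A I_A + V_B I_B + V_C I_C = 51.929×2.63 + 45.637×0.956 + 68.243×3.86 = 136.57 + 43.629 + 263.42 = 443.62 W.
Ideal ⇒ P_in = P_out, so I_in = P_out/V_in = 443.62/230 = 1.93 A.

I_in ≈ 1.93 A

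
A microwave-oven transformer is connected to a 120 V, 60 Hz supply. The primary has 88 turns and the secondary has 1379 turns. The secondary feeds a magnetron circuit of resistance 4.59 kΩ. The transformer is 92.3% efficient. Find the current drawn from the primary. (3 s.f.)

V_s = 120 × 1379/88 = 1880.5 V.
I_s = V_s/R = 1880.5/4590 = 0.40969 A.
P_out = V_s I_s = 1880.5 × 0.40969 = 770.39 W.
P_in = P_out/η = 770.39/0.923 = 834.66 W.
I_p = P_in/V_p = 834.66/120 = 6.96 A.

I_p ≈ 6.96 A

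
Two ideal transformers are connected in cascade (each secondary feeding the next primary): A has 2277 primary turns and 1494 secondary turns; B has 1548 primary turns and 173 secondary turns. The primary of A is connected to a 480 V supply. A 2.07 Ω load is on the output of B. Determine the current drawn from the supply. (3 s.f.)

Secondary of A: V = 480.00 × 1494/2277 = 314.94 V.
Secondary of B: V = 314.94 × 173/1548 = 35.197 V.
I_load = 35.197/2.07 = 17.003 A, so P_out = 35.197 × 17.003 = 598.46 W.
All ideal ⇒ P_in = P_out, so I_supply = 598.46/480 = 1.25 A.

I_supply ≈ 1.25 A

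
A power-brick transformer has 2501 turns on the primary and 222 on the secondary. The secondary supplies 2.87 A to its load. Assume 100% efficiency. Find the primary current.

I_p ≈ 0.255 A

For an ideal transformer I_p/I_s = N_s/N_p, so I_p = 2.87 × 222/2501 = 0.255 A.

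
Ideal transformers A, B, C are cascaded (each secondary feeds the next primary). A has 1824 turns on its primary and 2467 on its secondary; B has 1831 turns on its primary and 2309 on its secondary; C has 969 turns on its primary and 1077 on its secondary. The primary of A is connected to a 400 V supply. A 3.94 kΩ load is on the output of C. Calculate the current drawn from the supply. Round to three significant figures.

Secondary of A: V = 400.00 × 2467/1824 = 541.01 V.
Secondary of B: V = 541.01 × 2309/1831 = 682.24 V.
Secondary of C: V = 682.24 × 1077/969 = 758.28 V.
I_load = 758.28/3940 = 0.19246 A, so P_out = 758.28 × 0.19246 = 145.94 W.
All ideal ⇒ P_in = P_out, so I_supply = 145.94/400 = 0.365 A.

I_supply ≈ 0.365 A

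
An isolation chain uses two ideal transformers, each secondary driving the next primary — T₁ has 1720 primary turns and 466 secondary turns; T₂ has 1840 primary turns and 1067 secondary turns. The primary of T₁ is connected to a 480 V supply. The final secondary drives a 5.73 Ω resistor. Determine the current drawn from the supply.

I_supply ≈ 2.07 A

After T₁: V = 480.00 × 466/1720 = 130.05 V.
After T₂: V = 130.05 × 1067/1840 = 75.413 V.
I_load = 75.413/5.73 = 13.161 A, so P_out = 75.413 × 13.161 = 992.51 W.
All ideal ⇒ P_in = P_out, so I_supply = 992.51/480 = 2.07 A.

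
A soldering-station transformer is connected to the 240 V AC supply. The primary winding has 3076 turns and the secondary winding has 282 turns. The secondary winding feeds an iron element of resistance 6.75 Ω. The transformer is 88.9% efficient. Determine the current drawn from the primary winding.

I_p ≈ 0.336 A

V_s = 240 × 282/3076 = 22.003 V.
I_s = V_s/R = 22.003/6.75 = 3.2596 A.
P_out = V_s I_s = 22.003 × 3.2596 = 71.721 W.
P_in = P_out/η = 71.721/0.889 = 80.676 W.
I_p = P_in/V_p = 80.676/240 = 0.336 A.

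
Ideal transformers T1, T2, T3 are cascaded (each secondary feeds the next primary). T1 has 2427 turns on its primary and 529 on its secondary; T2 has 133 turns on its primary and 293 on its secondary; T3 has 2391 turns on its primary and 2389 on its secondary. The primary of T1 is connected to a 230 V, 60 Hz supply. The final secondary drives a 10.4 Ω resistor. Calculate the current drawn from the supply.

I_supply ≈ 5.09 A

Secondary of T1: V = 230.00 × 529/2427 = 50.132 V.
Secondary of T2: V = 50.132 × 293/133 = 110.44 V.
Secondary of T3: V = 110.44 × 2389/2391 = 110.35 V.
I_load = 110.35/10.4 = 10.610 A, so P_out = 110.35 × 10.610 = 1170.8 W.
All ideal ⇒ P_in = P_out, so I_supply = 1170.8/230 = 5.09 A.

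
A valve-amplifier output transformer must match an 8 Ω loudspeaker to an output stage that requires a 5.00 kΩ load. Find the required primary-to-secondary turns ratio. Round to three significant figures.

N_p/N_s ≈ 25.0

Z_p/Z_s = (N_p/N_s)², so N_p/N_s = √(5000/8) = √625 = 25.0.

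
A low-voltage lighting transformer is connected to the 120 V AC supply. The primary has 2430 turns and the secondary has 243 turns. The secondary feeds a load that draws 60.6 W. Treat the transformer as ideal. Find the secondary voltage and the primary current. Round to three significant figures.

V_s = V_p × N_s/N_p = 120 × 243/2430 = 12.000 V.
I_s = P/V_s = 60.6/12.000 = 5.0500 A.
I_p = I_s × N_s/N_p = 5.0500 × 243/2430 = 0.505 A.

V_s ≈ 12.0 V, I_p ≈ 0.505 A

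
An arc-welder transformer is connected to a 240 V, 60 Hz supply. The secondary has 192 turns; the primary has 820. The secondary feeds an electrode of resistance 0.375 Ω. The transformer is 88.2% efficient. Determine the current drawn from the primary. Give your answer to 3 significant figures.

V_s = 240 × 192/820 = 56.195 V.
I_s = V_s/R = 56.195/0.375 = 149.85 A.
P_out = V_s I_s = 56.195 × 149.85 = 8421.0 W.
P_in = P_out/η = 8421.0/0.882 = 9547.7 W.
I_p = P_in/V_p = 9547.7/240 = 39.8 A.

I_p ≈ 39.8 A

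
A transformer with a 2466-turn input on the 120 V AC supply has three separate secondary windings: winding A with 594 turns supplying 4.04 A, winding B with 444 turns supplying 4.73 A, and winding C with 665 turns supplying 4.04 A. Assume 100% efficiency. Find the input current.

I_in ≈ 2.91 A

V_A = 120 × 594/2466 = 28.905 V; V_B = 120 × 444/2466 = 21.606 V; V_C = 120 × 665/2466 = 32.360 V.
P_out = V_A I_A + V_B I_B + V_C I_C = 28.905×4.04 + 21.606×4.73 + 32.360×4.04 = 116.78 + 102.20 + 130.73 = 349.71 W.
Ideal ⇒ P_in = P_out, so I_in = P_out/V_in = 349.71/120 = 2.91 A.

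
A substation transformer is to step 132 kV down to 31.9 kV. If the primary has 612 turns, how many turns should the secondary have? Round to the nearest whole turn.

N_s = 148 turns

N_s/N_p = V_s/V_p, so N_s = 612 × 31900/132000 = 147.9 ≈ 148 turns.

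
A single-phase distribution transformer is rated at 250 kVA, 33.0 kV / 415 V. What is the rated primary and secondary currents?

I_p = S/V_p = 250000/33000 = 7.58 A.
I_s = S/V_s = 250000/415 = 602 A.

I_p ≈ 7.58 A, I_s ≈ 602 A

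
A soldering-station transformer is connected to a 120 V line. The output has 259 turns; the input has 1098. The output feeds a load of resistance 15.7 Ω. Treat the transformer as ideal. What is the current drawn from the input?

V_out = V_in × N_out/N_in = 120 × 259/1098 = 28.306 V.
I_out = V_out/R = 28.306/15.7 = 1.8029 A.
For an ideal transformer I_in N_in = I_out N_out, so I_in = 1.8029 × 259/1098 = 0.425 A.

I_in ≈ 0.425 A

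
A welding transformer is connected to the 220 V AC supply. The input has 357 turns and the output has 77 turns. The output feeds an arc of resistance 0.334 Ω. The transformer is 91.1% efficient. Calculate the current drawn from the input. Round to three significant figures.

I_in ≈ 33.6 A

V_out = 220 × 77/357 = 47.451 V.
I_out = V_out/R = 47.451/0.334 = 142.07 A.
P_out = V_out I_out = 47.451 × 142.07 = 6741.3 W.
P_in = P_out/η = 6741.3/0.911 = 7399.9 W.
I_in = P_in/V_in = 7399.9/220 = 33.6 A.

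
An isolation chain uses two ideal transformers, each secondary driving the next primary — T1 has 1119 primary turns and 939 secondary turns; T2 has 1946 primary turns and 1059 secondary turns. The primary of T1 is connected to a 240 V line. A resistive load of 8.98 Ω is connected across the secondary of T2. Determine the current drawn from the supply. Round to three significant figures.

I_supply ≈ 5.57 A

After T1: V = 240.00 × 939/1119 = 201.39 V.
After T2: V = 201.39 × 1059/1946 = 109.60 V.
I_load = 109.60/8.98 = 12.205 A, so P_out = 109.60 × 12.205 = 1337.6 W.
All ideal ⇒ P_in = P_out, so I_supply = 1337.6/240 = 5.57 A.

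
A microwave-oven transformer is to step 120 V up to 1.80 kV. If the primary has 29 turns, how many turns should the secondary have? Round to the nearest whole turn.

N_s/N_p = V_s/V_p, so N_s = 29 × 1800/120 = 435.0 ≈ 435 turns.

N_s = 435 turns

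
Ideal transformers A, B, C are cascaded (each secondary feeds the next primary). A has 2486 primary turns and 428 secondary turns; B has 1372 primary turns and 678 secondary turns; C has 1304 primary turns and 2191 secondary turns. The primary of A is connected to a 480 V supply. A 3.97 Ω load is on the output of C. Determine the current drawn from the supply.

I_supply ≈ 2.47 A

Secondary of A: V = 480.00 × 428/2486 = 82.639 V.
Secondary of B: V = 82.639 × 678/1372 = 40.838 V.
Secondary of C: V = 40.838 × 2191/1304 = 68.616 V.
I_load = 68.616/3.97 = 17.284 A, so P_out = 68.616 × 17.284 = 1185.9 W.
All ideal ⇒ P_in = P_out, so I_supply = 1185.9/480 = 2.47 A.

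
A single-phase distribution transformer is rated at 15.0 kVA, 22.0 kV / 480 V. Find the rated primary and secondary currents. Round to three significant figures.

I_p ≈ 0.682 A, I_s ≈ 31.2 A

I_p = S/V_p = 15000/22000 = 0.682 A.
I_s = S/V_s = 15000/480 = 31.2 A.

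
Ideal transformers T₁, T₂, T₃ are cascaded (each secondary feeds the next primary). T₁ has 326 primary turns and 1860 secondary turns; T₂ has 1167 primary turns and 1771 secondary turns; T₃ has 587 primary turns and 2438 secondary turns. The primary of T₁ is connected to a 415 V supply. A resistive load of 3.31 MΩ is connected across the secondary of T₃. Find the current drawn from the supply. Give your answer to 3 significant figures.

I_supply ≈ 0.162 A

After T₁: V = 415.00 × 1860/326 = 2367.8 V.
After T₂: V = 2367.8 × 1771/1167 = 3593.3 V.
After T₃: V = 3593.3 × 2438/587 = 14924 V.
I_load = 14924/(3.31×10^6) = 0.0045088 A, so P_out = 14924 × 0.0045088 = 67.289 W.
All ideal ⇒ P_in = P_out, so I_supply = 67.289/415 = 0.162 A.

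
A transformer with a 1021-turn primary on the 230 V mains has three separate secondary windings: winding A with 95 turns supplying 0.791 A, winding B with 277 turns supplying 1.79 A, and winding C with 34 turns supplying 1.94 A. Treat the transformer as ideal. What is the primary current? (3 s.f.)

I_p ≈ 0.624 A

V_A = 230 × 95/1021 = 21.401 V; V_B = 230 × 277/1021 = 62.400 V; V_C = 230 × 34/1021 = 7.6592 V.
P_out = V_A I_A + V_B I_B + V_C I_C = 21.401×0.791 + 62.400×1.79 + 7.6592×1.94 = 16.928 + 111.70 + 14.859 = 143.48 W.
Ideal ⇒ P_in = P_out, so I_p = P_out/V_p = 143.48/230 = 0.624 A.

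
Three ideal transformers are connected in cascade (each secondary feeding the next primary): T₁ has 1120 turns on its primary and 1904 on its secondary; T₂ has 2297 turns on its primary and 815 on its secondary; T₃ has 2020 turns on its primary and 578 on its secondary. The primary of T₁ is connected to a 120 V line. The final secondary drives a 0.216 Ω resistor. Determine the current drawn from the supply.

After T₁: V = 120.00 × 1904/1120 = 204.00 V.
After T₂: V = 204.00 × 815/2297 = 72.381 V.
After T₃: V = 72.381 × 578/2020 = 20.711 V.
I_load = 20.711/0.216 = 95.885 A, so P_out = 20.711 × 95.885 = 1985.9 W.
All ideal ⇒ P_in = P_out, so I_supply = 1985.9/120 = 16.5 A.

I_supply ≈ 16.5 A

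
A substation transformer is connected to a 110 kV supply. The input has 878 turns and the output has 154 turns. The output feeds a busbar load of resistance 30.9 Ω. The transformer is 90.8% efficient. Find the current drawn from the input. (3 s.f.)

V_out = 110000 × 154/878 = 19294 V.
I_out = V_out/R = 19294/30.9 = 624.40 A.
P_out = V_out I_out = 19294 × 624.40 = 1.2047×10^7 W.
P_in = P_out/η = 1.2047×10^7/0.908 = 1.3268×10^7 W.
I_in = P_in/V_in = 1.3268×10^7/110000 = 121 A.

I_in ≈ 121 A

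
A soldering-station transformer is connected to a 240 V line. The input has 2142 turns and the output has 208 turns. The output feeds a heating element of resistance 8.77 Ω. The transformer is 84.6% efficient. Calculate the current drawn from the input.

V_out = 240 × 208/2142 = 23.305 V.
I_out = V_out/R = 23.305/8.77 = 2.6574 A.
P_out = V_out I_out = 23.305 × 2.6574 = 61.931 W.
P_in = P_out/η = 61.931/0.846 = 73.205 W.
I_in = P_in/V_in = 73.205/240 = 0.305 A.

I_in ≈ 0.305 A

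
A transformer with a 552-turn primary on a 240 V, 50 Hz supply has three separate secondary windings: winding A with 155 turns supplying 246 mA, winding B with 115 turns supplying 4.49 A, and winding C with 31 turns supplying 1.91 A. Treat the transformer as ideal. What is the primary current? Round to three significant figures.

I_p ≈ 1.11 A

V_A = 240 × 155/552 = 67.391 V; V_B = 240 × 115/552 = 50.000 V; V_C = 240 × 31/552 = 13.478 V.
P_out = V_A I_A + V_B I_B + V_C I_C = 67.391×0.246 + 50.000×4.49 + 13.478×1.91 = 16.578 + 224.50 + 25.743 = 266.82 W.
Ideal ⇒ P_in = P_out, so I_p = P_out/V_p = 266.82/240 = 1.11 A.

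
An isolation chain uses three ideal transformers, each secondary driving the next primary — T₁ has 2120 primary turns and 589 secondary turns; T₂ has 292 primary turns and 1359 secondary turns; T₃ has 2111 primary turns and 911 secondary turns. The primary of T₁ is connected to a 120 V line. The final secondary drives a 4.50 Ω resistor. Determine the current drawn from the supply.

Secondary of T₁: V = 120.00 × 589/2120 = 33.340 V.
Secondary of T₂: V = 33.340 × 1359/292 = 155.17 V.
Secondary of T₃: V = 155.17 × 911/2111 = 66.962 V.
I_load = 66.962/4.50 = 14.880 A, so P_out = 66.962 × 14.880 = 996.42 W.
All ideal ⇒ P_in = P_out, so I_supply = 996.42/120 = 8.30 A.

I_supply ≈ 8.30 A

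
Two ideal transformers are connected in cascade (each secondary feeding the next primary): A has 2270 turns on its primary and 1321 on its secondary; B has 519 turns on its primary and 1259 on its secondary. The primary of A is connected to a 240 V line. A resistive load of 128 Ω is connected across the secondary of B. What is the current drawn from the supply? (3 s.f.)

After A: V = 240.00 × 1321/2270 = 139.67 V.
After B: V = 139.67 × 1259/519 = 338.80 V.
I_load = 338.80/128 = 2.6469 A, so P_out = 338.80 × 2.6469 = 896.77 W.
All ideal ⇒ P_in = P_out, so I_supply = 896.77/240 = 3.74 A.

I_supply ≈ 3.74 A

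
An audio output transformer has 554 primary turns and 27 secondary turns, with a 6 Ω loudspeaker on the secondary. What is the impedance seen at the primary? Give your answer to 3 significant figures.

Z_p = (N_p/N_s)² × Z_s = (554/27)² × 6 = 2530 Ω.

Z_p ≈ 2530 Ω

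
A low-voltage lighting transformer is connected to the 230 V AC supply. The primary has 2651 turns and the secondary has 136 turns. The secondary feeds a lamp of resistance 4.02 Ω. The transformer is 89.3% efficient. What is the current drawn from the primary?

V_s = 230 × 136/2651 = 11.799 V.
I_s = V_s/R = 11.799/4.02 = 2.9352 A.
P_out = V_s I_s = 11.799 × 2.9352 = 34.633 W.
P_in = P_out/η = 34.633/0.893 = 38.783 W.
I_p = P_in/V_p = 38.783/230 = 0.169 A.

I_p ≈ 0.169 A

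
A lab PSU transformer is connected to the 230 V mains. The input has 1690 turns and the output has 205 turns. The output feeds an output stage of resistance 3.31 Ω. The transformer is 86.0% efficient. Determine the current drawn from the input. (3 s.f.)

V_out = 230 × 205/1690 = 27.899 V.
I_out = V_out/R = 27.899/3.31 = 8.4288 A.
P_out = V_out I_out = 27.899 × 8.4288 = 235.16 W.
P_in = P_out/η = 235.16/0.860 = 273.44 W.
I_in = P_in/V_in = 273.44/230 = 1.19 A.

I_in ≈ 1.19 A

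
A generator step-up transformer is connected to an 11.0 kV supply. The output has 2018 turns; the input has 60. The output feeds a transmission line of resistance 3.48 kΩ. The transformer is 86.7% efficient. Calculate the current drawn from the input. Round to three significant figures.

V_out = 11000 × 2018/60 = 369970 V.
I_out = V_out/R = 369970/3480 = 106.31 A.
P_out = V_out I_out = 369970 × 106.31 = 3.9332×10^7 W.
P_in = P_out/η = 3.9332×10^7/0.867 = 4.5366×10^7 W.
I_in = P_in/V_in = 4.5366×10^7/11000 = 4120 A.

I_in ≈ 4120 A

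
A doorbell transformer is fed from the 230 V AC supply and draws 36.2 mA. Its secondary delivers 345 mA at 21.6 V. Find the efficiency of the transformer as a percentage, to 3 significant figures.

η ≈ 89.5%

P_in = 230 × 0.0362 = 8.32600 W.
P_out = 21.6 × 0.345 = 7.45200 W.
η = P_out/P_in = 7.45200/8.32600 = 0.895.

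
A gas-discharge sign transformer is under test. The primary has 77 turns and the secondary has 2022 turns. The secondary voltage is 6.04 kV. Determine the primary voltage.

V_p/V_s = N_p/N_s, so V_p = 6040 × 77/2022 = 230 V.

V_p ≈ 230 V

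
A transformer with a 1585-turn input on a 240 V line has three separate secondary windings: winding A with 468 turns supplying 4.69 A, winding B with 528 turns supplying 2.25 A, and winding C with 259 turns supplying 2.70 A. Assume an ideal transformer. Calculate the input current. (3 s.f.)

I_in ≈ 2.58 A

V_A = 240 × 468/1585 = 70.864 V; V_B = 240 × 528/1585 = 79.950 V; V_C = 240 × 259/1585 = 39.218 V.
P_out = V_A I_A + V_B I_B + V_C I_C = 70.864×4.69 + 79.950×2.25 + 39.218×2.70 = 332.35 + 179.89 + 105.89 = 618.13 W.
Ideal ⇒ P_in = P_out, so I_in = P_out/V_in = 618.13/240 = 2.58 A.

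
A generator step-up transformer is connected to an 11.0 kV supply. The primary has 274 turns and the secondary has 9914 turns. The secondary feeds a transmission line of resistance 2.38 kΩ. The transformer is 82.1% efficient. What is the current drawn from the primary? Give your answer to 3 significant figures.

I_p ≈ 7370 A

V_s = 11000 × 9914/274 = 398010 V.
I_s = V_s/R = 398010/2380 = 167.23 A.
P_out = V_s I_s = 398010 × 167.23 = 6.6559×10^7 W.
P_in = P_out/η = 6.6559×10^7/0.821 = 8.1070×10^7 W.
I_p = P_in/V_p = 8.1070×10^7/11000 = 7370 A.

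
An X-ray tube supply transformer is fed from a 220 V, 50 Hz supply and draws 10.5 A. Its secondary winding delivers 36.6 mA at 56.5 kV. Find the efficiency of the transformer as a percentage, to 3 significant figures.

P_in = 220 × 10.5 = 2310.00 W.
P_out = 56500 × 0.0366 = 2067.90 W.
η = P_out/P_in = 2067.90/2310.00 = 0.895.

η ≈ 89.5%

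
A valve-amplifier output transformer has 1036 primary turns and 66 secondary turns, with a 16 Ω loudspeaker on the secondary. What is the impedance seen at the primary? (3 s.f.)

Z_p = (N_p/N_s)² × Z_s = (1036/66)² × 16 = 3940 Ω.

Z_p ≈ 3940 Ω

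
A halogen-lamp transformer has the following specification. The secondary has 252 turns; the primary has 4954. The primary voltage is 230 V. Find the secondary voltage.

V_s ≈ 11.7 V

V_s/V_p = N_s/N_p, so V_s = 230 × 252/4954 = 11.7 V.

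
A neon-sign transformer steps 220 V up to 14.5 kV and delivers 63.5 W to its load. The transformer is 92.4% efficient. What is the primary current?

P_in = P_out/η = 63.5/0.924 = 68.723 W.
I_p = P_in/V_p = 68.723/220 = 0.312 A.

I_p ≈ 0.312 A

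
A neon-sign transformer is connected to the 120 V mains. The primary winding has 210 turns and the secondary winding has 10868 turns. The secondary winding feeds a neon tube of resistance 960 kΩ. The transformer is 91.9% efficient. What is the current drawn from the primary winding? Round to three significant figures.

I_p ≈ 0.364 A

V_s = 120 × 10868/210 = 6210.3 V.
I_s = V_s/R = 6210.3/960000 = 0.0064690 A.
P_out = V_s I_s = 6210.3 × 0.0064690 = 40.175 W.
P_in = P_out/η = 40.175/0.919 = 43.716 W.
I_p = P_in/V_p = 43.716/120 = 0.364 A.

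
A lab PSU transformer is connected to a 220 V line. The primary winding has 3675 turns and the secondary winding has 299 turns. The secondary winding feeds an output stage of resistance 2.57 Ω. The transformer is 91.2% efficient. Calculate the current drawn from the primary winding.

V_s = 220 × 299/3675 = 17.899 V.
I_s = V_s/R = 17.899/2.57 = 6.9647 A.
P_out = V_s I_s = 17.899 × 6.9647 = 124.66 W.
P_in = P_out/η = 124.66/0.912 = 136.69 W.
I_p = P_in/V_p = 136.69/220 = 0.621 A.

I_p ≈ 0.621 A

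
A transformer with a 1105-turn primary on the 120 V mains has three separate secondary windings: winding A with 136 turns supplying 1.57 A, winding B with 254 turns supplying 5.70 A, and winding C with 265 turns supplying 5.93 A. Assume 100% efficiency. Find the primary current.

I_p ≈ 2.93 A

V_A = 120 × 136/1105 = 14.769 V; V_B = 120 × 254/1105 = 27.584 V; V_C = 120 × 265/1105 = 28.778 V.
P_out = V_A I_A + V_B I_B + V_C I_C = 14.769×1.57 + 27.584×5.70 + 28.778×5.93 = 23.188 + 157.23 + 170.66 = 351.07 W.
Ideal ⇒ P_in = P_out, so I_p = P_out/V_p = 351.07/120 = 2.93 A.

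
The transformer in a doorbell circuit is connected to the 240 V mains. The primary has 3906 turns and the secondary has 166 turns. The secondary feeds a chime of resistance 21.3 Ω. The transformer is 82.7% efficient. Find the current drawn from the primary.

V_s = 240 × 166/3906 = 10.200 V.
I_s = V_s/R = 10.200/21.3 = 0.47886 A.
P_out = V_s I_s = 10.200 × 0.47886 = 4.8842 W.
P_in = P_out/η = 4.8842/0.827 = 5.9059 W.
I_p = P_in/V_p = 5.9059/240 = 0.0246 A.

I_p ≈ 0.0246 A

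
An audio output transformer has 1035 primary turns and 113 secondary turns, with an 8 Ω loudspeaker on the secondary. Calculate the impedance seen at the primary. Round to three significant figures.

Z_p = (N_p/N_s)² × Z_s = (1035/113)² × 8 = 671 Ω.

Z_p ≈ 671 Ω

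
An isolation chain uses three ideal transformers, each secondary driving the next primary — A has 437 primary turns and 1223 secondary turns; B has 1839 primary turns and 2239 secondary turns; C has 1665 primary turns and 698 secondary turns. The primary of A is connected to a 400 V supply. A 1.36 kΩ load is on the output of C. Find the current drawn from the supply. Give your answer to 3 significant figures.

After A: V = 400.00 × 1223/437 = 1119.5 V.
After B: V = 1119.5 × 2239/1839 = 1362.9 V.
After C: V = 1362.9 × 698/1665 = 571.37 V.
I_load = 571.37/1360 = 0.42013 A, so P_out = 571.37 × 0.42013 = 240.05 W.
All ideal ⇒ P_in = P_out, so I_supply = 240.05/400 = 0.600 A.

I_supply ≈ 0.600 A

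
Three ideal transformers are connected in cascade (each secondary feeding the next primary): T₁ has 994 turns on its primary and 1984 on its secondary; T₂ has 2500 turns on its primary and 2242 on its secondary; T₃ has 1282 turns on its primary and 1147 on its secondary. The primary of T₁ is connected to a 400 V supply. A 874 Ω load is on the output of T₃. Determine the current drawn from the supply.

I_supply ≈ 1.17 A

Secondary of T₁: V = 400.00 × 1984/994 = 798.39 V.
Secondary of T₂: V = 798.39 × 2242/2500 = 716.00 V.
Secondary of T₃: V = 716.00 × 1147/1282 = 640.60 V.
I_load = 640.60/874 = 0.73295 A, so P_out = 640.60 × 0.73295 = 469.53 W.
All ideal ⇒ P_in = P_out, so I_supply = 469.53/400 = 1.17 A.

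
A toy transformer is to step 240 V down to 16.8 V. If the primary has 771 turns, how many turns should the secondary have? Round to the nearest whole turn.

N_s = 54 turns

N_s/N_p = V_s/V_p, so N_s = 771 × 16.8/240 = 54.0 ≈ 54 turns.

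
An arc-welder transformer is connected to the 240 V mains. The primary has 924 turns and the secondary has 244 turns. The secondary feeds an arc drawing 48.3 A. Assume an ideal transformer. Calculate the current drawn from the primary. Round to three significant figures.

I_p ≈ 12.8 A

For an ideal transformer I_p N_p = I_s N_s, so I_p = 48.3 × 244/924 = 12.8 A.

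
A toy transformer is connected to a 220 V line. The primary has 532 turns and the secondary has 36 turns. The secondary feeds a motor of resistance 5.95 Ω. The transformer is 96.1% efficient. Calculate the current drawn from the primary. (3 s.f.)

I_p ≈ 0.176 A

V_s = 220 × 36/532 = 14.887 V.
I_s = V_s/R = 14.887/5.95 = 2.5021 A.
P_out = V_s I_s = 14.887 × 2.5021 = 37.249 W.
P_in = P_out/η = 37.249/0.961 = 38.760 W.
I_p = P_in/V_p = 38.760/220 = 0.176 A.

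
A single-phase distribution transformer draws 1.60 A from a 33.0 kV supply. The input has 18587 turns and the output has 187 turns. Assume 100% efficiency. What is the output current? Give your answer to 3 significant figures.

I_out ≈ 159 A

I_out/I_in = N_in/N_out, so I_out = 1.60 × 18587/187 = 159 A.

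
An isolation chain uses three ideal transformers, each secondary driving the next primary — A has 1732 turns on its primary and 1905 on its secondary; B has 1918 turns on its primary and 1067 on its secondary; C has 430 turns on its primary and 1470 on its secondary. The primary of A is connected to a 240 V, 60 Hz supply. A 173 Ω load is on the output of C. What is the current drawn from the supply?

After A: V = 240.00 × 1905/1732 = 263.97 V.
After B: V = 263.97 × 1067/1918 = 146.85 V.
After C: V = 146.85 × 1470/430 = 502.02 V.
I_load = 502.02/173 = 2.9019 A, so P_out = 502.02 × 2.9019 = 1456.8 W.
All ideal ⇒ P_in = P_out, so I_supply = 1456.8/240 = 6.07 A.

I_supply ≈ 6.07 A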